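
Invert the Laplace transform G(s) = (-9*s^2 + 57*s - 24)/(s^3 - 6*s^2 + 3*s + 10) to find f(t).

f(t) = 2*exp(5*t) - 6*exp(2*t) - 5*exp(-t)

Factor the denominator: s^3 - 6*s^2 + 3*s + 10 = (s - 5)*(s - 2)*(s + 1).
Partial fraction decomposition gives [2/(s - 5)] + [-5/(s + 1)] + [-6/(s - 2)].
Invert each term: 2/(s - 5) ↔ 2e^(5t); -5/(s + 1) ↔ -5e^(-t); -6/(s - 2) ↔ -6e^(2t).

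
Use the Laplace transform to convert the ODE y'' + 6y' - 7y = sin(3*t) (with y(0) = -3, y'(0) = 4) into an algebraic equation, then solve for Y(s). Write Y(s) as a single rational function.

Apply the Laplace transform to the equation.
The derivative rules (L{y''} = s^2 Y - s·y(0) - y'(0) and L{y'} = sY - y(0), with y(0) = -3, y'(0) = 4) turn the left side into (s^2 + 6*s - 7)Y - (-3*s - 14).
The right side is L{sin(3*t)} = 3/(s^2 + 9).
So (s^2 + 6*s - 7)Y = 3/(s^2 + 9) + (-3*s - 14).
Isolate Y and clear denominators.

Y(s) = (-3*s^3 - 14*s^2 - 27*s - 123)/(s^4 + 6*s^3 + 2*s^2 + 54*s - 63)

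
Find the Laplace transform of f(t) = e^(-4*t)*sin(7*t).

L{sin(7t)} = 7/(s^2 + 49).
By the first shifting theorem, multiplying by e^(-4t) replaces s with s + 4.

7/((s + 4)^2 + 49)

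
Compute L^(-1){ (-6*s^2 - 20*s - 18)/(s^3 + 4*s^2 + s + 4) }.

-4*sin(t) - 4*cos(t) - 2*exp(-4*t)

Factor the denominator: s^3 + 4*s^2 + s + 4 = (s + 4)*(s^2 + 1).
Partial fraction decomposition gives [-2/(s + 4)] + [-4*s/(s^2 + 1)] + [-4/(s^2 + 1)].
Invert each term: -2/(s + 4) ↔ -2e^(-4t); -4·s/(s^2 + 1) ↔ -4cos(t); -4·1/(s^2 + 1) ↔ -4sin(t).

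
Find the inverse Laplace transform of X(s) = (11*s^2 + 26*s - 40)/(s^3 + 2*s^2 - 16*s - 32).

Factor the denominator: s^3 + 2*s^2 - 16*s - 32 = (s - 4)*(s + 2)*(s + 4).
Partial fraction decomposition gives [2/(s + 4)] + [4/(s + 2)] + [5/(s - 4)].
Invert each term: 2/(s + 4) ↔ 2e^(-4t); 4/(s + 2) ↔ 4e^(-2t); 5/(s - 4) ↔ 5e^(4t).

5*exp(4*t) + 4*exp(-2*t) + 2*exp(-4*t)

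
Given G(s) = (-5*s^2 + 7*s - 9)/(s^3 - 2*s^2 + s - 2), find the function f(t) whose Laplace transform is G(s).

Factor the denominator: s^3 - 2*s^2 + s - 2 = (s - 2)*(s^2 + 1).
Partial fraction decomposition gives [-3/(s - 2)] + [-2*s/(s^2 + 1)] + [3/(s^2 + 1)].
Invert each term: -3/(s - 2) ↔ -3e^(2t); -2·s/(s^2 + 1) ↔ -2cos(t); 3·1/(s^2 + 1) ↔ 3sin(t).

f(t) = -3*exp(2*t) + 3*sin(t) - 2*cos(t)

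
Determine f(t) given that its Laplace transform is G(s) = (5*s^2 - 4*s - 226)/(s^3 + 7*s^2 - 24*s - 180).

f(t) = 2*t*exp(-6*t) - exp(5*t) + 6*exp(-6*t)

Factor the denominator: s^3 + 7*s^2 - 24*s - 180 = (s - 5)*(s + 6)^2.
Partial fraction decomposition gives [6/(s + 6)] + [2/(s + 6)^2] + [-1/(s - 5)].
Invert each term: 6/(s + 6) ↔ 6e^(-6t); 2/(s + 6)^2 ↔ 2t·e^(-6t); -1/(s - 5) ↔ -e^(5t).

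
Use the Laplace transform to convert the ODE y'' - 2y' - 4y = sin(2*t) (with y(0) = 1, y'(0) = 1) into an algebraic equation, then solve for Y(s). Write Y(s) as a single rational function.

Y(s) = (s^3 - s^2 + 4*s - 2)/(s^4 - 2*s^3 - 8*s - 16)

Transform both sides with L{·}.
With L{y''} = s^2 Y - s·y(0) - y'(0) and L{y'} = sY - y(0), with y(0) = 1, y'(0) = 1: the LHS transforms to (s^2 - 2*s - 4)Y - (s - 1).
The right side is L{sin(2*t)} = 2/(s^2 + 4).
So (s^2 - 2*s - 4)Y = 2/(s^2 + 4) + (s - 1).
Divide through and combine into a single rational function.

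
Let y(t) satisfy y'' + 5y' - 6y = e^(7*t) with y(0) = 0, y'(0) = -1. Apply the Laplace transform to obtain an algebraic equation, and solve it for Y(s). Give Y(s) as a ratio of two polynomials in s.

Y(s) = (-s + 8)/(s^3 - 2*s^2 - 41*s + 42)

Take the Laplace transform of both sides.
With L{y''} = s^2 Y - s·y(0) - y'(0) and L{y'} = sY - y(0), with y(0) = 0, y'(0) = -1: the LHS transforms to (s^2 + 5*s - 6)Y - (-1).
The right side is L{e^(7*t)} = 1/(s - 7).
So (s^2 + 5*s - 6)Y = 1/(s - 7) + (-1).
Solve for Y(s) and write it as one ratio of polynomials.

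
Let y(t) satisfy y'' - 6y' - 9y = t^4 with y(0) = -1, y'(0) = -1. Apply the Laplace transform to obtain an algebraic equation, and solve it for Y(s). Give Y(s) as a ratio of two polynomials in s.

Y(s) = (-s^6 + 5*s^5 + 24)/(s^7 - 6*s^6 - 9*s^5)

Transform both sides with L{·}.
Using L{y''} = s^2 Y - s·y(0) - y'(0) and L{y'} = sY - y(0), with y(0) = -1, y'(0) = -1, the left side becomes (s^2 - 6*s - 9)Y - (-s + 5).
The right side is L{t^4} = 24/s^5.
So (s^2 - 6*s - 9)Y = 24/s^5 + (-s + 5).
Solve for Y(s) and write it as one ratio of polynomials.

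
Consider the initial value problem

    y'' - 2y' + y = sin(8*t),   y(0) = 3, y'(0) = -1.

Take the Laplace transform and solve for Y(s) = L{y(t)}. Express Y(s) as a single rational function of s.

Y(s) = (3*s^3 - 7*s^2 + 192*s - 440)/(s^4 - 2*s^3 + 65*s^2 - 128*s + 64)

Laplace-transform each side.
With L{y''} = s^2 Y - s·y(0) - y'(0) and L{y'} = sY - y(0), with y(0) = 3, y'(0) = -1: the LHS transforms to (s^2 - 2*s + 1)Y - (3*s - 7).
The right side is L{sin(8*t)} = 8/(s^2 + 64).
So (s^2 - 2*s + 1)Y = 8/(s^2 + 64) + (3*s - 7).
Solve for Y(s) and write it as one ratio of polynomials.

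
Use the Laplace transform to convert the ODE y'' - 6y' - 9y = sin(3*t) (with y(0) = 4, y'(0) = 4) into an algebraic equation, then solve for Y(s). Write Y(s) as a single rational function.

Y(s) = (4*s^3 - 20*s^2 + 36*s - 177)/(s^4 - 6*s^3 - 54*s - 81)

Apply the Laplace transform to the equation.
With L{y''} = s^2 Y - s·y(0) - y'(0) and L{y'} = sY - y(0), with y(0) = 4, y'(0) = 4: the LHS transforms to (s^2 - 6*s - 9)Y - (4*s - 20).
The right side is L{sin(3*t)} = 3/(s^2 + 9).
So (s^2 - 6*s - 9)Y = 3/(s^2 + 9) + (4*s - 20).
Solve for Y(s) and write it as one ratio of polynomials.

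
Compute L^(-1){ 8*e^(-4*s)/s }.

The factor e^(-4s) signals a time shift by c = 4 (second shifting theorem).
L{8} = 8/s, so L^-1{8/s} = 8.
Hence the inverse is u(t - 4) times that function evaluated at t - 4.

Heaviside(t - 4)*(8)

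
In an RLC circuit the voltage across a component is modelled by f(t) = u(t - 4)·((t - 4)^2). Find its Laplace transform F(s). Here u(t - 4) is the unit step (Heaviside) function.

F(s) = 2*exp(-4*s)/s^3

By the second shifting theorem, L{u(t - c)·g(t - c)} = e^(-cs)·G(s) with c = 4 and G(s) = L{g(t)}.
L{t^2} = 2!/s^3 = 2/s^3.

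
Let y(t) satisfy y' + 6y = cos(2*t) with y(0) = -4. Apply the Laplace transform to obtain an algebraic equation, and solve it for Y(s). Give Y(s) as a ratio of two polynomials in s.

Y(s) = (-4*s^2 + s - 16)/(s^3 + 6*s^2 + 4*s + 24)

Apply the Laplace transform to the equation.
Using L{y'} = sY - y(0) = sY - (-4), the left side becomes (s + 6)Y - (-4).
The right side is L{cos(2*t)} = s/(s^2 + 4).
So (s + 6)Y = s/(s^2 + 4) + (-4).
Solve for Y(s) and write it as one ratio of polynomials.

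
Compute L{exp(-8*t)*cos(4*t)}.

L{cos(4t)} = s/(s^2 + 16).
By the first shifting theorem, multiplying by e^(-8t) replaces s with s + 8.

(s + 8)/((s + 8)^2 + 16)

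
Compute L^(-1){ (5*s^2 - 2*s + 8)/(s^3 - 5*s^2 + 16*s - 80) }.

3*exp(5*t) + 2*sin(4*t) + 2*cos(4*t)

Factor the denominator: s^3 - 5*s^2 + 16*s - 80 = (s - 5)*(s^2 + 16).
Partial fraction decomposition gives [3/(s - 5)] + [2*s/(s^2 + 16)] + [8/(s^2 + 16)].
Invert each term: 3/(s - 5) ↔ 3e^(5t); 2·s/(s^2 + 16) ↔ 2cos(4t); 2·4/(s^2 + 16) ↔ 2sin(4t).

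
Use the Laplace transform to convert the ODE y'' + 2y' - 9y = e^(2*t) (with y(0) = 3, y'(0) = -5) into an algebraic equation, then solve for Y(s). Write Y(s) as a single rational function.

Take the Laplace transform of both sides.
Using L{y''} = s^2 Y - s·y(0) - y'(0) and L{y'} = sY - y(0), with y(0) = 3, y'(0) = -5, the left side becomes (s^2 + 2*s - 9)Y - (3*s + 1).
The right side is L{e^(2*t)} = 1/(s - 2).
So (s^2 + 2*s - 9)Y = 1/(s - 2) + (3*s + 1).
Solve for Y(s) and write it as one ratio of polynomials.

Y(s) = (3*s^2 - 5*s - 1)/(s^3 - 13*s + 18)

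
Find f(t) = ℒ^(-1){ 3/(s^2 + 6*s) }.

Rewrite the denominator: s^2 + 6*s = (s + 3)^2 - 9.
The form in (s + 3) signals a first-shifting-theorem factor e^(-3t).
Since L{sinh(3t)} = 3/(s^2 - 9), the inverse is e^(-3*t)*sinh(3*t).

f(t) = exp(-3*t)*sinh(3*t)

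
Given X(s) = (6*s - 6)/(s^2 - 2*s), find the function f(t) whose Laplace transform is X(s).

Factor the denominator: s^2 - 2*s = s*(s - 2).
Partial fraction decomposition gives [3/(s - 2)] + [3/s].
Invert each term: 3/(s - 2) ↔ 3e^(2t); 3/(s - 0) ↔ 3e^(0t).

f(t) = 3*exp(2*t) + 3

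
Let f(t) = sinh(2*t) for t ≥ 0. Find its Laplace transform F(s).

F(s) = 2/(s^2 - 4)

L{sinh(2t)} = 2/(s^2 - 4).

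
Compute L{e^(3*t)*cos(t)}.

(s - 3)/((s - 3)^2 + 1)

L{cos(t)} = s/(s^2 + 1).
By the first shifting theorem, multiplying by e^(3t) replaces s with s - 3.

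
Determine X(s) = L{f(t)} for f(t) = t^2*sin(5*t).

L{sin(5t)} = 5/(s^2 + 25).
Then apply L{t^2·g(t)} = (-1)^2 d^2/ds^2[G(s)] with G(s) = 5/(s^2 + 25):
differentiating 2 times and applying the sign gives 10*(3*s^2 - 25)/(s^2 + 25)^3.

X(s) = 10*(3*s^2 - 25)/(s^2 + 25)^3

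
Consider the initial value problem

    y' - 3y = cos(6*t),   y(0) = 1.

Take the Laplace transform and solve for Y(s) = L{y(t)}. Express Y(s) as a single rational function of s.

Y(s) = (s^2 + s + 36)/(s^3 - 3*s^2 + 36*s - 108)

Apply the Laplace transform to the equation.
Using L{y'} = sY - y(0) = sY - 1, the left side becomes (s - 3)Y - (1).
The right side is L{cos(6*t)} = s/(s^2 + 36).
So (s - 3)Y = s/(s^2 + 36) + (1).
Solve for Y(s) and write it as one ratio of polynomials.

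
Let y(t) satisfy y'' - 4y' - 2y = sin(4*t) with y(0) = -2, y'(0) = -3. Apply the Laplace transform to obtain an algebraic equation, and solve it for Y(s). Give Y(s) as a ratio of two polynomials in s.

Y(s) = (-2*s^3 + 5*s^2 - 32*s + 84)/(s^4 - 4*s^3 + 14*s^2 - 64*s - 32)

Apply the Laplace transform to the equation.
Using L{y''} = s^2 Y - s·y(0) - y'(0) and L{y'} = sY - y(0), with y(0) = -2, y'(0) = -3, the left side becomes (s^2 - 4*s - 2)Y - (-2*s + 5).
The right side is L{sin(4*t)} = 4/(s^2 + 16).
So (s^2 - 4*s - 2)Y = 4/(s^2 + 16) + (-2*s + 5).
Divide through and combine into a single rational function.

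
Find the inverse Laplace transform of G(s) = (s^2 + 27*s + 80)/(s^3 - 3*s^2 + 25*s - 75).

Factor the denominator: s^3 - 3*s^2 + 25*s - 75 = (s - 3)*(s^2 + 25).
Partial fraction decomposition gives [5/(s - 3)] + [-4*s/(s^2 + 25)] + [15/(s^2 + 25)].
Invert each term: 5/(s - 3) ↔ 5e^(3t); -4·s/(s^2 + 25) ↔ -4cos(5t); 3·5/(s^2 + 25) ↔ 3sin(5t).

5*exp(3*t) + 3*sin(5*t) - 4*cos(5*t)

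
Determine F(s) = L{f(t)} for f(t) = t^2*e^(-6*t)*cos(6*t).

L{cos(6t)} = s/(s^2 + 36).
Multiplying by e^(-6t) shifts s → s + 6, so L{e^(-6*t)*cos(6*t)} = (s + 6)/((s + 6)^2 + 36).
Then apply L{t^2·g(t)} = (-1)^2 d^2/ds^2[G(s)] with G(s) = (s + 6)/((s + 6)^2 + 36):
differentiating 2 times and applying the sign gives 2*(s + 6)*(s^2 + 12*s - 72)/(s^2 + 12*s + 72)^3.

F(s) = 2*(s + 6)*(s^2 + 12*s - 72)/(s^2 + 12*s + 72)^3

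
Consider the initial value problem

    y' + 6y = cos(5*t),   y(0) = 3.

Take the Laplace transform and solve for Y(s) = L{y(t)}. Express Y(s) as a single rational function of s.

Apply the Laplace transform to the equation.
With L{y'} = sY - y(0) = sY - 3: the LHS transforms to (s + 6)Y - (3).
The right side is L{cos(5*t)} = s/(s^2 + 25).
So (s + 6)Y = s/(s^2 + 25) + (3).
Isolate Y and clear denominators.

Y(s) = (3*s^2 + s + 75)/(s^3 + 6*s^2 + 25*s + 150)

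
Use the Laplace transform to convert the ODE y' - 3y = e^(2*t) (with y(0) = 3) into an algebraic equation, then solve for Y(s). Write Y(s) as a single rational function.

Apply the Laplace transform to the equation.
Using L{y'} = sY - y(0) = sY - 3, the left side becomes (s - 3)Y - (3).
The right side is L{e^(2*t)} = 1/(s - 2).
So (s - 3)Y = 1/(s - 2) + (3).
Solve for Y(s) and write it as one ratio of polynomials.

Y(s) = (3*s - 5)/(s^2 - 5*s + 6)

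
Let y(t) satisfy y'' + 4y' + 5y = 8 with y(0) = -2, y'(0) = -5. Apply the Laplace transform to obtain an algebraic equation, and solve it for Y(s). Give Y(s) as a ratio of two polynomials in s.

Laplace-transform each side.
With L{y''} = s^2 Y - s·y(0) - y'(0) and L{y'} = sY - y(0), with y(0) = -2, y'(0) = -5: the LHS transforms to (s^2 + 4*s + 5)Y - (-2*s - 13).
The right side is L{8} = 8/s.
So (s^2 + 4*s + 5)Y = 8/s + (-2*s - 13).
Divide through and combine into a single rational function.

Y(s) = (-2*s^2 - 13*s + 8)/(s^3 + 4*s^2 + 5*s)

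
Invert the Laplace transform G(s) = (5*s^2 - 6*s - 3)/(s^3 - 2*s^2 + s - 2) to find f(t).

Factor the denominator: s^3 - 2*s^2 + s - 2 = (s - 2)*(s^2 + 1).
Partial fraction decomposition gives [1/(s - 2)] + [4*s/(s^2 + 1)] + [2/(s^2 + 1)].
Invert each term: 1/(s - 2) ↔ e^(2t); 4·s/(s^2 + 1) ↔ 4cos(t); 2·1/(s^2 + 1) ↔ 2sin(t).

f(t) = exp(2*t) + 2*sin(t) + 4*cos(t)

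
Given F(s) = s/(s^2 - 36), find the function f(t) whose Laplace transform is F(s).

f(t) = cosh(6*t)

Since L{cosh(6t)} = s/(s^2 - 36), the inverse is cosh(6*t).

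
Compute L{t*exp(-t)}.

L{e^(-t)} = 1/(s + 1).
Then apply L{t·g(t)} = -d/ds[G(s)] with G(s) = 1/(s + 1):
differentiating 1 time and applying the sign gives (s + 1)^(-2).

(s + 1)^(-2)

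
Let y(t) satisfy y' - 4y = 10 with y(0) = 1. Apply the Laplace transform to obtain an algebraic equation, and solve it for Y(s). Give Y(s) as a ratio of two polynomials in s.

Apply the Laplace transform to the equation.
With L{y'} = sY - y(0) = sY - 1: the LHS transforms to (s - 4)Y - (1).
The right side is L{10} = 10/s.
So (s - 4)Y = 10/s + (1).
Divide through and combine into a single rational function.

Y(s) = (s + 10)/(s^2 - 4*s)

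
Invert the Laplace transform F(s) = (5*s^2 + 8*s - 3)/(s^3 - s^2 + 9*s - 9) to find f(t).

Factor the denominator: s^3 - s^2 + 9*s - 9 = (s - 1)*(s^2 + 9).
Partial fraction decomposition gives [1/(s - 1)] + [4*s/(s^2 + 9)] + [12/(s^2 + 9)].
Invert each term: 1/(s - 1) ↔ e^(t); 4·s/(s^2 + 9) ↔ 4cos(3t); 4·3/(s^2 + 9) ↔ 4sin(3t).

f(t) = exp(t) + 4*sin(3*t) + 4*cos(3*t)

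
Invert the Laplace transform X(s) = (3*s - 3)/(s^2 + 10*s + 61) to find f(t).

f(t) = -3*exp(-5*t)*sin(6*t) + 3*exp(-5*t)*cos(6*t)

Complete the square in the denominator: s^2 + 10*s + 61 = (s + 5)^2 + 6^2.
Split the numerator to match: 3*s - 3 = 3·(s + 5) - 3·6.
Invert each term: 3·(s + 5)/((s + 5)^2 + 36) ↔ 3e^(-5t)cos(6t); -3·6/((s + 5)^2 + 36) ↔ -3e^(-5t)sin(6t).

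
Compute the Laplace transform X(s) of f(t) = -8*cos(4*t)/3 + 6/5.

X(s) = -8*s/(3*(s^2 + 16)) + 6/(5*s)

The transform is linear, so treat each term independently.
L{6/5} = (6/5)/s; (-8/3)·[L{cos(4t)} = s/(s^2 + 16)].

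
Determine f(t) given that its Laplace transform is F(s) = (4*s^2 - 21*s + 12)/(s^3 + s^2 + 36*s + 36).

Factor the denominator: s^3 + s^2 + 36*s + 36 = (s + 1)*(s^2 + 36).
Partial fraction decomposition gives [1/(s + 1)] + [3*s/(s^2 + 36)] + [-24/(s^2 + 36)].
Invert each term: 1/(s + 1) ↔ e^(-t); 3·s/(s^2 + 36) ↔ 3cos(6t); -4·6/(s^2 + 36) ↔ -4sin(6t).

f(t) = -4*sin(6*t) + 3*cos(6*t) + exp(-t)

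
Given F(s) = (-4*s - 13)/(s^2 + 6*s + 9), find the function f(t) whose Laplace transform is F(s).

Factor the denominator: s^2 + 6*s + 9 = (s + 3)^2.
Partial fraction decomposition gives [-4/(s + 3)] + [-1/(s + 3)^2].
Invert each term: -4/(s + 3) ↔ -4e^(-3t); -1/(s + 3)^2 ↔ -t·e^(-3t).

f(t) = -t*exp(-3*t) - 4*exp(-3*t)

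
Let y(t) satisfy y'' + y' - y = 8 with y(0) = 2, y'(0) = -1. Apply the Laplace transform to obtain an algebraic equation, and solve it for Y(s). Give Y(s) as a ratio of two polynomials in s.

Y(s) = (2*s^2 + s + 8)/(s^3 + s^2 - s)

Laplace-transform each side.
The derivative rules (L{y''} = s^2 Y - s·y(0) - y'(0) and L{y'} = sY - y(0), with y(0) = 2, y'(0) = -1) turn the left side into (s^2 + s - 1)Y - (2*s + 1).
The right side is L{8} = 8/s.
So (s^2 + s - 1)Y = 8/s + (2*s + 1).
Divide through and combine into a single rational function.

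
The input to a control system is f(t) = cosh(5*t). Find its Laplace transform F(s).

F(s) = s/(s^2 - 25)

L{cosh(5t)} = s/(s^2 - 25).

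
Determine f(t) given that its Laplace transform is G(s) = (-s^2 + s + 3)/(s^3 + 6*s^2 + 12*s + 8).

Factor the denominator: s^3 + 6*s^2 + 12*s + 8 = (s + 2)^3.
Partial fraction decomposition gives [-1/(s + 2)] + [5/(s + 2)^2] + [-3/(s + 2)^3].
Invert each term: -1/(s + 2) ↔ -e^(-2t); 5/(s + 2)^2 ↔ 5t·e^(-2t); -3/(s + 2)^3 ↔ (-3/2)t^2·e^(-2t).

f(t) = -3*t^2*exp(-2*t)/2 + 5*t*exp(-2*t) - exp(-2*t)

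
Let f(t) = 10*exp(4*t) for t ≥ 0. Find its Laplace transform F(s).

L{10} = 10/s.
By the first shifting theorem, multiplying by e^(4t) replaces s with s - 4.

F(s) = 10/(s - 4)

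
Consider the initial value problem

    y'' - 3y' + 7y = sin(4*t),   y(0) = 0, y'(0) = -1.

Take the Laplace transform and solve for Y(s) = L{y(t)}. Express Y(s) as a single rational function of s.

Y(s) = (-s^2 - 12)/(s^4 - 3*s^3 + 23*s^2 - 48*s + 112)

Transform both sides with L{·}.
With L{y''} = s^2 Y - s·y(0) - y'(0) and L{y'} = sY - y(0), with y(0) = 0, y'(0) = -1: the LHS transforms to (s^2 - 3*s + 7)Y - (-1).
The right side is L{sin(4*t)} = 4/(s^2 + 16).
So (s^2 - 3*s + 7)Y = 4/(s^2 + 16) + (-1).
Divide through and combine into a single rational function.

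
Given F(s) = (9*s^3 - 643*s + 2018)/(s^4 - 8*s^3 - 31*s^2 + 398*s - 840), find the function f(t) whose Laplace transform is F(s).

Factor the denominator: s^4 - 8*s^3 - 31*s^2 + 398*s - 840 = (s - 6)*(s - 5)*(s - 4)*(s + 7).
Partial fraction decomposition gives [-2/(s + 7)] + [4/(s - 6)] + [1/(s - 4)] + [6/(s - 5)].
Invert each term: -2/(s + 7) ↔ -2e^(-7t); 4/(s - 6) ↔ 4e^(6t); 1/(s - 4) ↔ e^(4t); 6/(s - 5) ↔ 6e^(5t).

f(t) = 4*exp(6*t) + 6*exp(5*t) + exp(4*t) - 2*exp(-7*t)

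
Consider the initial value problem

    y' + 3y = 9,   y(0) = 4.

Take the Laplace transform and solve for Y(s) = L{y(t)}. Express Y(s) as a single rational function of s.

Y(s) = (4*s + 9)/(s^2 + 3*s)

Transform both sides with L{·}.
Using L{y'} = sY - y(0) = sY - 4, the left side becomes (s + 3)Y - (4).
The right side is L{9} = 9/s.
So (s + 3)Y = 9/s + (4).
Solve for Y(s) and write it as one ratio of polynomials.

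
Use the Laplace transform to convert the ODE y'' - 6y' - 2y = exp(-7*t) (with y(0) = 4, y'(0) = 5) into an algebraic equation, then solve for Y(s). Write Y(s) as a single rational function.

Y(s) = (4*s^2 + 9*s - 132)/(s^3 + s^2 - 44*s - 14)

Take the Laplace transform of both sides.
Using L{y''} = s^2 Y - s·y(0) - y'(0) and L{y'} = sY - y(0), with y(0) = 4, y'(0) = 5, the left side becomes (s^2 - 6*s - 2)Y - (4*s - 19).
The right side is L{exp(-7*t)} = 1/(s + 7).
So (s^2 - 6*s - 2)Y = 1/(s + 7) + (4*s - 19).
Divide through and combine into a single rational function.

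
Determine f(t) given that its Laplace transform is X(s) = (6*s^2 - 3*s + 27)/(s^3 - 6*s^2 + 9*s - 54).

Factor the denominator: s^3 - 6*s^2 + 9*s - 54 = (s - 6)*(s^2 + 9).
Partial fraction decomposition gives [5/(s - 6)] + [s/(s^2 + 9)] + [3/(s^2 + 9)].
Invert each term: 5/(s - 6) ↔ 5e^(6t); 1·s/(s^2 + 9) ↔ cos(3t); 1·3/(s^2 + 9) ↔ sin(3t).

f(t) = 5*exp(6*t) + sin(3*t) + cos(3*t)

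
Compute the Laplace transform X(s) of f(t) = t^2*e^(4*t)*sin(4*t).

L{sin(4t)} = 4/(s^2 + 16).
Multiplying by e^(4t) shifts s → s - 4, so L{e^(4*t)*sin(4*t)} = 4/((s - 4)^2 + 16).
Then apply L{t^2·g(t)} = (-1)^2 d^2/ds^2[G(s)] with G(s) = 4/((s - 4)^2 + 16):
differentiating 2 times and applying the sign gives 8*(3*s^2 - 24*s + 32)/(s^2 - 8*s + 32)^3.

X(s) = 8*(3*s^2 - 24*s + 32)/(s^2 - 8*s + 32)^3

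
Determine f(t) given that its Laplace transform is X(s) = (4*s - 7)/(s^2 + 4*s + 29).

f(t) = -3*exp(-2*t)*sin(5*t) + 4*exp(-2*t)*cos(5*t)

Complete the square in the denominator: s^2 + 4*s + 29 = (s + 2)^2 + 5^2.
Split the numerator to match: 4*s - 7 = 4·(s + 2) - 3·5.
Invert each term: 4·(s + 2)/((s + 2)^2 + 25) ↔ 4e^(-2t)cos(5t); -3·5/((s + 2)^2 + 25) ↔ -3e^(-2t)sin(5t).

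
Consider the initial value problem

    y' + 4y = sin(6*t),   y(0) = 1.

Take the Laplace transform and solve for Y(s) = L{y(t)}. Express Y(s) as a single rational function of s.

Take the Laplace transform of both sides.
Using L{y'} = sY - y(0) = sY - 1, the left side becomes (s + 4)Y - (1).
The right side is L{sin(6*t)} = 6/(s^2 + 36).
So (s + 4)Y = 6/(s^2 + 36) + (1).
Solve for Y(s) and write it as one ratio of polynomials.

Y(s) = (s^2 + 42)/(s^3 + 4*s^2 + 36*s + 144)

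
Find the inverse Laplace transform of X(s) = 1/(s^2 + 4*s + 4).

t*exp(-2*t)

Rewrite the denominator: s^2 + 4*s + 4 = (s + 2)^2.
The form in (s + 2) signals a first-shifting-theorem factor e^(-2t).
Since L{t} = 1!/s^2 = 1/s^2, the inverse is t*exp(-2*t).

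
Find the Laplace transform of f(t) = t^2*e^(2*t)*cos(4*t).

L{cos(4t)} = s/(s^2 + 16).
Multiplying by e^(2t) shifts s → s - 2, so L{e^(2*t)*cos(4*t)} = (s - 2)/((s - 2)^2 + 16).
Then apply L{t^2·g(t)} = (-1)^2 d^2/ds^2[G(s)] with G(s) = (s - 2)/((s - 2)^2 + 16):
differentiating 2 times and applying the sign gives 2*(s - 2)*(s^2 - 4*s - 44)/(s^2 - 4*s + 20)^3.

2*(s - 2)*(s^2 - 4*s - 44)/(s^2 - 4*s + 20)^3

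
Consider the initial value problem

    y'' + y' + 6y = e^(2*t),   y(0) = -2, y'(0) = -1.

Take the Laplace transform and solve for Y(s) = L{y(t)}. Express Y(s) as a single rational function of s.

Y(s) = (-2*s^2 + s + 7)/(s^3 - s^2 + 4*s - 12)

Take the Laplace transform of both sides.
With L{y''} = s^2 Y - s·y(0) - y'(0) and L{y'} = sY - y(0), with y(0) = -2, y'(0) = -1: the LHS transforms to (s^2 + s + 6)Y - (-2*s - 3).
The right side is L{e^(2*t)} = 1/(s - 2).
So (s^2 + s + 6)Y = 1/(s - 2) + (-2*s - 3).
Isolate Y and clear denominators.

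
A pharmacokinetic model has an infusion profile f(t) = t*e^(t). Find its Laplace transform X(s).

X(s) = (s - 1)^(-2)

L{e^(t)} = 1/(s - 1).
Then apply L{t·g(t)} = -d/ds[G(s)] with G(s) = 1/(s - 1):
differentiating 1 time and applying the sign gives (s - 1)^(-2).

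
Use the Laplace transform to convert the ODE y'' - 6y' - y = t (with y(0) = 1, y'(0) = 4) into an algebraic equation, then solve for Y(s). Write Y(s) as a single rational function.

Y(s) = (s^3 - 2*s^2 + 1)/(s^4 - 6*s^3 - s^2)

Laplace-transform each side.
With L{y''} = s^2 Y - s·y(0) - y'(0) and L{y'} = sY - y(0), with y(0) = 1, y'(0) = 4: the LHS transforms to (s^2 - 6*s - 1)Y - (s - 2).
The right side is L{t} = s^(-2).
So (s^2 - 6*s - 1)Y = s^(-2) + (s - 2).
Isolate Y and clear denominators.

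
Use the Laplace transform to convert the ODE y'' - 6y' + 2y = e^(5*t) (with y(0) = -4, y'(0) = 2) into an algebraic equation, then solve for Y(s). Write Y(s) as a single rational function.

Y(s) = (-4*s^2 + 46*s - 129)/(s^3 - 11*s^2 + 32*s - 10)

Laplace-transform each side.
With L{y''} = s^2 Y - s·y(0) - y'(0) and L{y'} = sY - y(0), with y(0) = -4, y'(0) = 2: the LHS transforms to (s^2 - 6*s + 2)Y - (-4*s + 26).
The right side is L{e^(5*t)} = 1/(s - 5).
So (s^2 - 6*s + 2)Y = 1/(s - 5) + (-4*s + 26).
Solve for Y(s) and write it as one ratio of polynomials.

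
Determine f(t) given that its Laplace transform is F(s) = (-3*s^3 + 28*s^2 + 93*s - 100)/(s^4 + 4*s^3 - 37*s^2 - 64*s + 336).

f(t) = 6*exp(4*t) - 5*exp(3*t) + exp(-4*t) - 5*exp(-7*t)

Factor the denominator: s^4 + 4*s^3 - 37*s^2 - 64*s + 336 = (s - 4)*(s - 3)*(s + 4)*(s + 7).
Partial fraction decomposition gives [-5/(s + 7)] + [1/(s + 4)] + [-5/(s - 3)] + [6/(s - 4)].
Invert each term: -5/(s + 7) ↔ -5e^(-7t); 1/(s + 4) ↔ e^(-4t); -5/(s - 3) ↔ -5e^(3t); 6/(s - 4) ↔ 6e^(4t).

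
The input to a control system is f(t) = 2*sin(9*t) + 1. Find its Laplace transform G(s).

G(s) = 18/(s^2 + 81) + 1/s

The transform is linear, so treat each term independently.
L{1} = 1/s; (2)·[L{sin(9t)} = 9/(s^2 + 81)].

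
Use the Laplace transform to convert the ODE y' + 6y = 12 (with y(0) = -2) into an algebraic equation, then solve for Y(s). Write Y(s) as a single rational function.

Transform both sides with L{·}.
The derivative rules (L{y'} = sY - y(0) = sY - (-2)) turn the left side into (s + 6)Y - (-2).
The right side is L{12} = 12/s.
So (s + 6)Y = 12/s + (-2).
Isolate Y and clear denominators.

Y(s) = (-2*s + 12)/(s^2 + 6*s)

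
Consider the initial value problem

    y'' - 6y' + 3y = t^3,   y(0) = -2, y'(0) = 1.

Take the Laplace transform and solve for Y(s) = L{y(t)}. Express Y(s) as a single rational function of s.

Apply the Laplace transform to the equation.
With L{y''} = s^2 Y - s·y(0) - y'(0) and L{y'} = sY - y(0), with y(0) = -2, y'(0) = 1: the LHS transforms to (s^2 - 6*s + 3)Y - (-2*s + 13).
The right side is L{t^3} = 6/s^4.
So (s^2 - 6*s + 3)Y = 6/s^4 + (-2*s + 13).
Solve for Y(s) and write it as one ratio of polynomials.

Y(s) = (-2*s^5 + 13*s^4 + 6)/(s^6 - 6*s^5 + 3*s^4)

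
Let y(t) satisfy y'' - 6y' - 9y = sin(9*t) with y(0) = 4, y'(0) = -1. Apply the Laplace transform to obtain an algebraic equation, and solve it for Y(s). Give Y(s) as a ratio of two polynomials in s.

Laplace-transform each side.
Using L{y''} = s^2 Y - s·y(0) - y'(0) and L{y'} = sY - y(0), with y(0) = 4, y'(0) = -1, the left side becomes (s^2 - 6*s - 9)Y - (4*s - 25).
The right side is L{sin(9*t)} = 9/(s^2 + 81).
So (s^2 - 6*s - 9)Y = 9/(s^2 + 81) + (4*s - 25).
Solve for Y(s) and write it as one ratio of polynomials.

Y(s) = (4*s^3 - 25*s^2 + 324*s - 2016)/(s^4 - 6*s^3 + 72*s^2 - 486*s - 729)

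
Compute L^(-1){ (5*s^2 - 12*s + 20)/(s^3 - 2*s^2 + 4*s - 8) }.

Factor the denominator: s^3 - 2*s^2 + 4*s - 8 = (s - 2)*(s^2 + 4).
Partial fraction decomposition gives [2/(s - 2)] + [3*s/(s^2 + 4)] + [-6/(s^2 + 4)].
Invert each term: 2/(s - 2) ↔ 2e^(2t); 3·s/(s^2 + 4) ↔ 3cos(2t); -3·2/(s^2 + 4) ↔ -3sin(2t).

2*exp(2*t) - 3*sin(2*t) + 3*cos(2*t)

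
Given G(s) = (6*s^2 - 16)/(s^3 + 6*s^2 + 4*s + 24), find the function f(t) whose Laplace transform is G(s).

f(t) = -3*sin(2*t) + cos(2*t) + 5*exp(-6*t)

Factor the denominator: s^3 + 6*s^2 + 4*s + 24 = (s + 6)*(s^2 + 4).
Partial fraction decomposition gives [5/(s + 6)] + [s/(s^2 + 4)] + [-6/(s^2 + 4)].
Invert each term: 5/(s + 6) ↔ 5e^(-6t); 1·s/(s^2 + 4) ↔ cos(2t); -3·2/(s^2 + 4) ↔ -3sin(2t).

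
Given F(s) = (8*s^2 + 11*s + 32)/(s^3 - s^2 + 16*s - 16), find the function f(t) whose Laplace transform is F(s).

f(t) = 3*exp(t) + 4*sin(4*t) + 5*cos(4*t)

Factor the denominator: s^3 - s^2 + 16*s - 16 = (s - 1)*(s^2 + 16).
Partial fraction decomposition gives [3/(s - 1)] + [5*s/(s^2 + 16)] + [16/(s^2 + 16)].
Invert each term: 3/(s - 1) ↔ 3e^(t); 5·s/(s^2 + 16) ↔ 5cos(4t); 4·4/(s^2 + 16) ↔ 4sin(4t).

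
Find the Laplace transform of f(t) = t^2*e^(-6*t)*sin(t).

2*(3*s^2 + 36*s + 107)/(s^2 + 12*s + 37)^3

L{sin(t)} = 1/(s^2 + 1).
Multiplying by e^(-6t) shifts s → s + 6, so L{e^(-6*t)*sin(t)} = 1/((s + 6)^2 + 1).
Then apply L{t^2·g(t)} = (-1)^2 d^2/ds^2[H(s)] with H(s) = 1/((s + 6)^2 + 1):
differentiating 2 times and applying the sign gives 2*(3*s^2 + 36*s + 107)/(s^2 + 12*s + 37)^3.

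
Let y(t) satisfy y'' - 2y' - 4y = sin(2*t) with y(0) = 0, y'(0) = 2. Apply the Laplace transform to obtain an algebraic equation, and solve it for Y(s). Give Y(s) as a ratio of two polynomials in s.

Apply the Laplace transform to the equation.
The derivative rules (L{y''} = s^2 Y - s·y(0) - y'(0) and L{y'} = sY - y(0), with y(0) = 0, y'(0) = 2) turn the left side into (s^2 - 2*s - 4)Y - (2).
The right side is L{sin(2*t)} = 2/(s^2 + 4).
So (s^2 - 2*s - 4)Y = 2/(s^2 + 4) + (2).
Divide through and combine into a single rational function.

Y(s) = (2*s^2 + 10)/(s^4 - 2*s^3 - 8*s - 16)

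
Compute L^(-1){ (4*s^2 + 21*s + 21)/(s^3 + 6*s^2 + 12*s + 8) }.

-5*t^2*exp(-2*t)/2 + 5*t*exp(-2*t) + 4*exp(-2*t)

Factor the denominator: s^3 + 6*s^2 + 12*s + 8 = (s + 2)^3.
Partial fraction decomposition gives [4/(s + 2)] + [5/(s + 2)^2] + [-5/(s + 2)^3].
Invert each term: 4/(s + 2) ↔ 4e^(-2t); 5/(s + 2)^2 ↔ 5t·e^(-2t); -5/(s + 2)^3 ↔ (-5/2)t^2·e^(-2t).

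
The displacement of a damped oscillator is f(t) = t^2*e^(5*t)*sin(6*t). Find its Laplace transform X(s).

L{sin(6t)} = 6/(s^2 + 36).
Multiplying by e^(5t) shifts s → s - 5, so L{e^(5*t)*sin(6*t)} = 6/((s - 5)^2 + 36).
Then apply L{t^2·g(t)} = (-1)^2 d^2/ds^2[G(s)] with G(s) = 6/((s - 5)^2 + 36):
differentiating 2 times and applying the sign gives 36*(s^2 - 10*s + 13)/(s^2 - 10*s + 61)^3.

X(s) = 36*(s^2 - 10*s + 13)/(s^2 - 10*s + 61)^3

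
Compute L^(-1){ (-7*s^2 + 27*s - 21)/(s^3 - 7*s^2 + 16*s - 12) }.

-5*t*exp(2*t) - 3*exp(3*t) - 4*exp(2*t)

Factor the denominator: s^3 - 7*s^2 + 16*s - 12 = (s - 3)*(s - 2)^2.
Partial fraction decomposition gives [-4/(s - 2)] + [-5/(s - 2)^2] + [-3/(s - 3)].
Invert each term: -4/(s - 2) ↔ -4e^(2t); -5/(s - 2)^2 ↔ -5t·e^(2t); -3/(s - 3) ↔ -3e^(3t).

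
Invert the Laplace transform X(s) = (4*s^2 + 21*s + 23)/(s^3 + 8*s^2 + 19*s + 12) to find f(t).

Factor the denominator: s^3 + 8*s^2 + 19*s + 12 = (s + 1)*(s + 3)*(s + 4).
Partial fraction decomposition gives [1/(s + 4)] + [2/(s + 3)] + [1/(s + 1)].
Invert each term: 1/(s + 4) ↔ e^(-4t); 2/(s + 3) ↔ 2e^(-3t); 1/(s + 1) ↔ e^(-t).

f(t) = exp(-t) + 2*exp(-3*t) + exp(-4*t)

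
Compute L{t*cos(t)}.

(s - 1)*(s + 1)/(s^2 + 1)^2

L{cos(t)} = s/(s^2 + 1).
Then apply L{t·g(t)} = -d/ds[G(s)] with G(s) = s/(s^2 + 1):
differentiating 1 time and applying the sign gives (s - 1)*(s + 1)/(s^2 + 1)^2.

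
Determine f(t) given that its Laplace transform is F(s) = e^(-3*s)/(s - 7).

f(t) = Heaviside(t - 3)*(exp(7*t - 21))

The factor e^(-3s) signals a time shift by c = 3 (second shifting theorem).
L{e^(7t)} = 1/(s - 7), so L^-1{1/(s - 7)} = e^(7*t).
Hence the inverse is u(t - 3) times that function evaluated at t - 3.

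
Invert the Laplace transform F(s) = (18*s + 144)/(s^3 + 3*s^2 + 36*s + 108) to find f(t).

f(t) = 4*sin(6*t) - 2*cos(6*t) + 2*exp(-3*t)

Factor the denominator: s^3 + 3*s^2 + 36*s + 108 = (s + 3)*(s^2 + 36).
Partial fraction decomposition gives [2/(s + 3)] + [-2*s/(s^2 + 36)] + [24/(s^2 + 36)].
Invert each term: 2/(s + 3) ↔ 2e^(-3t); -2·s/(s^2 + 36) ↔ -2cos(6t); 4·6/(s^2 + 36) ↔ 4sin(6t).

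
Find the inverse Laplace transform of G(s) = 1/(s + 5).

exp(-5*t)

Since L{e^(-5t)} = 1/(s + 5), the inverse is e^(-5*t).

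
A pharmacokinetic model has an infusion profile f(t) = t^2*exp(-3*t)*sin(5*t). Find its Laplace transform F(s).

L{sin(5t)} = 5/(s^2 + 25).
Multiplying by e^(-3t) shifts s → s + 3, so L{exp(-3*t)*sin(5*t)} = 5/((s + 3)^2 + 25).
Then apply L{t^2·g(t)} = (-1)^2 d^2/ds^2[G(s)] with G(s) = 5/((s + 3)^2 + 25):
differentiating 2 times and applying the sign gives 10*(3*s^2 + 18*s + 2)/(s^2 + 6*s + 34)^3.

F(s) = 10*(3*s^2 + 18*s + 2)/(s^2 + 6*s + 34)^3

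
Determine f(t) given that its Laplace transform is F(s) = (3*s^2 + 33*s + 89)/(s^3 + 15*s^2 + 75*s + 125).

Factor the denominator: s^3 + 15*s^2 + 75*s + 125 = (s + 5)^3.
Partial fraction decomposition gives [3/(s + 5)] + [3/(s + 5)^2] + [-1/(s + 5)^3].
Invert each term: 3/(s + 5) ↔ 3e^(-5t); 3/(s + 5)^2 ↔ 3t·e^(-5t); -1/(s + 5)^3 ↔ (-1/2)t^2·e^(-5t).

f(t) = -t^2*exp(-5*t)/2 + 3*t*exp(-5*t) + 3*exp(-5*t)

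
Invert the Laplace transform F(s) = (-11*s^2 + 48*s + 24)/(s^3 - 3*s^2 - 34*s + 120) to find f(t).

f(t) = -exp(5*t) - 4*exp(4*t) - 6*exp(-6*t)

Factor the denominator: s^3 - 3*s^2 - 34*s + 120 = (s - 5)*(s - 4)*(s + 6).
Partial fraction decomposition gives [-4/(s - 4)] + [-6/(s + 6)] + [-1/(s - 5)].
Invert each term: -4/(s - 4) ↔ -4e^(4t); -6/(s + 6) ↔ -6e^(-6t); -1/(s - 5) ↔ -e^(5t).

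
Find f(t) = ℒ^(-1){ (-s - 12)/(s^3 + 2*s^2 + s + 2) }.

Factor the denominator: s^3 + 2*s^2 + s + 2 = (s + 2)*(s^2 + 1).
Partial fraction decomposition gives [-2/(s + 2)] + [2*s/(s^2 + 1)] + [-5/(s^2 + 1)].
Invert each term: -2/(s + 2) ↔ -2e^(-2t); 2·s/(s^2 + 1) ↔ 2cos(t); -5·1/(s^2 + 1) ↔ -5sin(t).

f(t) = -5*sin(t) + 2*cos(t) - 2*exp(-2*t)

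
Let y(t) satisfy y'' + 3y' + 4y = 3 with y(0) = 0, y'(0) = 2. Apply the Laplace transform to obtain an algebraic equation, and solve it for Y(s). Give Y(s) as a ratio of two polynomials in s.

Y(s) = (2*s + 3)/(s^3 + 3*s^2 + 4*s)

Take the Laplace transform of both sides.
With L{y''} = s^2 Y - s·y(0) - y'(0) and L{y'} = sY - y(0), with y(0) = 0, y'(0) = 2: the LHS transforms to (s^2 + 3*s + 4)Y - (2).
The right side is L{3} = 3/s.
So (s^2 + 3*s + 4)Y = 3/s + (2).
Divide through and combine into a single rational function.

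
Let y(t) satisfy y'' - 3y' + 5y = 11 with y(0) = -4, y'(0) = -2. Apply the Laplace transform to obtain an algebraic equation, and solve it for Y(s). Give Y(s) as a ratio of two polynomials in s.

Y(s) = (-4*s^2 + 10*s + 11)/(s^3 - 3*s^2 + 5*s)

Laplace-transform each side.
The derivative rules (L{y''} = s^2 Y - s·y(0) - y'(0) and L{y'} = sY - y(0), with y(0) = -4, y'(0) = -2) turn the left side into (s^2 - 3*s + 5)Y - (-4*s + 10).
The right side is L{11} = 11/s.
So (s^2 - 3*s + 5)Y = 11/s + (-4*s + 10).
Solve for Y(s) and write it as one ratio of polynomials.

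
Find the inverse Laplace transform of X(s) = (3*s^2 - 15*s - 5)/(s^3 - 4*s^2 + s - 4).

-exp(4*t) + sin(t) + 4*cos(t)

Factor the denominator: s^3 - 4*s^2 + s - 4 = (s - 4)*(s^2 + 1).
Partial fraction decomposition gives [-1/(s - 4)] + [4*s/(s^2 + 1)] + [1/(s^2 + 1)].
Invert each term: -1/(s - 4) ↔ -e^(4t); 4·s/(s^2 + 1) ↔ 4cos(t); 1·1/(s^2 + 1) ↔ sin(t).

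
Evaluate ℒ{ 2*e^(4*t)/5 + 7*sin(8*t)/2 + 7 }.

Apply the Laplace transform termwise.
(7/2)·[L{sin(8t)} = 8/(s^2 + 64)]; L{7} = 7/s; (2/5)·[L{e^(4t)} = 1/(s - 4)].

28/(s^2 + 64) + 2/(5*(s - 4)) + 7/s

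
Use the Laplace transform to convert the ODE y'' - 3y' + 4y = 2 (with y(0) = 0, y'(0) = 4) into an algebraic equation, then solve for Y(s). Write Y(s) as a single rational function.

Y(s) = (4*s + 2)/(s^3 - 3*s^2 + 4*s)

Take the Laplace transform of both sides.
The derivative rules (L{y''} = s^2 Y - s·y(0) - y'(0) and L{y'} = sY - y(0), with y(0) = 0, y'(0) = 4) turn the left side into (s^2 - 3*s + 4)Y - (4).
The right side is L{2} = 2/s.
So (s^2 - 3*s + 4)Y = 2/s + (4).
Divide through and combine into a single rational function.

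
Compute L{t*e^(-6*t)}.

L{e^(-6t)} = 1/(s + 6).
Then apply L{t·g(t)} = -d/ds[G(s)] with G(s) = 1/(s + 6):
differentiating 1 time and applying the sign gives (s + 6)^(-2).

(s + 6)^(-2)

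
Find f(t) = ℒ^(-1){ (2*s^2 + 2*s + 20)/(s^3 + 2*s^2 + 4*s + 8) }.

f(t) = 2*sin(2*t) - cos(2*t) + 3*exp(-2*t)

Factor the denominator: s^3 + 2*s^2 + 4*s + 8 = (s + 2)*(s^2 + 4).
Partial fraction decomposition gives [3/(s + 2)] + [-s/(s^2 + 4)] + [4/(s^2 + 4)].
Invert each term: 3/(s + 2) ↔ 3e^(-2t); -1·s/(s^2 + 4) ↔ -cos(2t); 2·2/(s^2 + 4) ↔ 2sin(2t).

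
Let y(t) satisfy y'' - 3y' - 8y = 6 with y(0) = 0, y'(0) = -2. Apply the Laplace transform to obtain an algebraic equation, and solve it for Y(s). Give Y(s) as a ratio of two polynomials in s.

Take the Laplace transform of both sides.
Using L{y''} = s^2 Y - s·y(0) - y'(0) and L{y'} = sY - y(0), with y(0) = 0, y'(0) = -2, the left side becomes (s^2 - 3*s - 8)Y - (-2).
The right side is L{6} = 6/s.
So (s^2 - 3*s - 8)Y = 6/s + (-2).
Divide through and combine into a single rational function.

Y(s) = (-2*s + 6)/(s^3 - 3*s^2 - 8*s)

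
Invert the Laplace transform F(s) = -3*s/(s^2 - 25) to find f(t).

Since L{cosh(5t)} = s/(s^2 - 25), the inverse is cosh(5*t), scaled by -3.

f(t) = -3*cosh(5*t)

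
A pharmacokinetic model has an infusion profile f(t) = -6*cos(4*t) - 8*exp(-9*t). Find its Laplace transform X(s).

Apply the Laplace transform termwise.
(-8)·[L{e^(-9t)} = 1/(s + 9)]; (-6)·[L{cos(4t)} = s/(s^2 + 16)].

X(s) = -6*s/(s^2 + 16) - 8/(s + 9)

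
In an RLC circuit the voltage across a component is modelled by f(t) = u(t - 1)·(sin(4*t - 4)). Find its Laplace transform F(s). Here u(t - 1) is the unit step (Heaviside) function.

By the second shifting theorem, L{u(t - c)·g(t - c)} = e^(-cs)·G(s) with c = 1 and G(s) = L{g(t)}.
L{sin(4t)} = 4/(s^2 + 16).

F(s) = 4*exp(-s)/(s^2 + 16)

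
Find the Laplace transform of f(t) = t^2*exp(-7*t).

2/(s + 7)^3

L{e^(-7t)} = 1/(s + 7).
Then apply L{t^2·g(t)} = (-1)^2 d^2/ds^2[G(s)] with G(s) = 1/(s + 7):
differentiating 2 times and applying the sign gives 2/(s + 7)^3.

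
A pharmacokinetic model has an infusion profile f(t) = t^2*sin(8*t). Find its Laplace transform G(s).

L{sin(8t)} = 8/(s^2 + 64).
Then apply L{t^2·g(t)} = (-1)^2 d^2/ds^2[H(s)] with H(s) = 8/(s^2 + 64):
differentiating 2 times and applying the sign gives 16*(3*s^2 - 64)/(s^2 + 64)^3.

G(s) = 16*(3*s^2 - 64)/(s^2 + 64)^3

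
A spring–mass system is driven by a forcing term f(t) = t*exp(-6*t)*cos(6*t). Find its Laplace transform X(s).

X(s) = s*(s + 12)/(s^2 + 12*s + 72)^2

L{cos(6t)} = s/(s^2 + 36).
Multiplying by e^(-6t) shifts s → s + 6, so L{exp(-6*t)*cos(6*t)} = (s + 6)/((s + 6)^2 + 36).
Then apply L{t·g(t)} = -d/ds[G(s)] with G(s) = (s + 6)/((s + 6)^2 + 36):
differentiating 1 time and applying the sign gives s*(s + 12)/(s^2 + 12*s + 72)^2.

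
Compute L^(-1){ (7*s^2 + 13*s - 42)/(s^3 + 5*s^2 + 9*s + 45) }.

Factor the denominator: s^3 + 5*s^2 + 9*s + 45 = (s + 5)*(s^2 + 9).
Partial fraction decomposition gives [2/(s + 5)] + [5*s/(s^2 + 9)] + [-12/(s^2 + 9)].
Invert each term: 2/(s + 5) ↔ 2e^(-5t); 5·s/(s^2 + 9) ↔ 5cos(3t); -4·3/(s^2 + 9) ↔ -4sin(3t).

-4*sin(3*t) + 5*cos(3*t) + 2*exp(-5*t)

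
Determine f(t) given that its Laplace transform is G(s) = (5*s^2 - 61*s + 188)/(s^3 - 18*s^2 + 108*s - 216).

Factor the denominator: s^3 - 18*s^2 + 108*s - 216 = (s - 6)^3.
Partial fraction decomposition gives [5/(s - 6)] + [-1/(s - 6)^2] + [2/(s - 6)^3].
Invert each term: 5/(s - 6) ↔ 5e^(6t); -1/(s - 6)^2 ↔ -t·e^(6t); 2/(s - 6)^3 ↔ (1)t^2·e^(6t).

f(t) = t^2*exp(6*t) - t*exp(6*t) + 5*exp(6*t)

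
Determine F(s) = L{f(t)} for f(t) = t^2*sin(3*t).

L{sin(3t)} = 3/(s^2 + 9).
Then apply L{t^2·g(t)} = (-1)^2 d^2/ds^2[G(s)] with G(s) = 3/(s^2 + 9):
differentiating 2 times and applying the sign gives 18*(s^2 - 3)/(s^2 + 9)^3.

F(s) = 18*(s^2 - 3)/(s^2 + 9)^3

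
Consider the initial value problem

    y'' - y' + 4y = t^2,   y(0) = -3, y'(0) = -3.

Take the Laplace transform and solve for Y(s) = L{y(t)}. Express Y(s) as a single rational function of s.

Y(s) = (-3*s^4 + 2)/(s^5 - s^4 + 4*s^3)

Apply the Laplace transform to the equation.
The derivative rules (L{y''} = s^2 Y - s·y(0) - y'(0) and L{y'} = sY - y(0), with y(0) = -3, y'(0) = -3) turn the left side into (s^2 - s + 4)Y - (-3*s).
The right side is L{t^2} = 2/s^3.
So (s^2 - s + 4)Y = 2/s^3 + (-3*s).
Solve for Y(s) and write it as one ratio of polynomials.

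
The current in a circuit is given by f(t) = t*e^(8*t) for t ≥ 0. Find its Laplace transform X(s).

L{t} = 1!/s^2 = 1/s^2.
By the first shifting theorem, multiplying by e^(8t) replaces s with s - 8.

X(s) = (s - 8)^(-2)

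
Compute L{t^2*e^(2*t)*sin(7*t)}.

L{sin(7t)} = 7/(s^2 + 49).
Multiplying by e^(2t) shifts s → s - 2, so L{e^(2*t)*sin(7*t)} = 7/((s - 2)^2 + 49).
Then apply L{t^2·g(t)} = (-1)^2 d^2/ds^2[H(s)] with H(s) = 7/((s - 2)^2 + 49):
differentiating 2 times and applying the sign gives 14*(3*s^2 - 12*s - 37)/(s^2 - 4*s + 53)^3.

14*(3*s^2 - 12*s - 37)/(s^2 - 4*s + 53)^3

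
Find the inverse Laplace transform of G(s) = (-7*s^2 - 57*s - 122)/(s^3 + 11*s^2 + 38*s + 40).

Factor the denominator: s^3 + 11*s^2 + 38*s + 40 = (s + 2)*(s + 4)*(s + 5).
Partial fraction decomposition gives [-6/(s + 2)] + [3/(s + 4)] + [-4/(s + 5)].
Invert each term: -6/(s + 2) ↔ -6e^(-2t); 3/(s + 4) ↔ 3e^(-4t); -4/(s + 5) ↔ -4e^(-5t).

-6*exp(-2*t) + 3*exp(-4*t) - 4*exp(-5*t)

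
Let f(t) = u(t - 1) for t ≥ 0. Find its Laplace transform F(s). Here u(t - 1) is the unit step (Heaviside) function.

F(s) = exp(-s)/s

By the second shifting theorem, L{u(t - c)·g(t - c)} = e^(-cs)·G(s) with c = 1 and G(s) = L{g(t)}.
L{1} = 1/s.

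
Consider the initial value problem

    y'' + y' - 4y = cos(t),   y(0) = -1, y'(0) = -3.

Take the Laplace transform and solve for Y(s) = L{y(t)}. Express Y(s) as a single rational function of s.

Take the Laplace transform of both sides.
Using L{y''} = s^2 Y - s·y(0) - y'(0) and L{y'} = sY - y(0), with y(0) = -1, y'(0) = -3, the left side becomes (s^2 + s - 4)Y - (-s - 4).
The right side is L{cos(t)} = s/(s^2 + 1).
So (s^2 + s - 4)Y = s/(s^2 + 1) + (-s - 4).
Divide through and combine into a single rational function.

Y(s) = (-s^3 - 4*s^2 - 4)/(s^4 + s^3 - 3*s^2 + s - 4)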